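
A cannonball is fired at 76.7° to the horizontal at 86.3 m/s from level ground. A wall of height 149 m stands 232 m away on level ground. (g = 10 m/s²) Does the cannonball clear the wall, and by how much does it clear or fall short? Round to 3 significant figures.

Yes — it clears the wall by 150 m.

v_x = 86.3 cos 76.7° = 19.85 m/s; v_y0 = 86.3 sin 76.7° = 83.99 m/s.
Time to reach the wall: t = 232 / 19.85 = 11.69 s.
Height at that point: y = 83.99×11.69 − 5.000×11.69² = 298.6 m.
That is 298.6 − 149 = 150 m above the top of the wall, so the cannonball clears it.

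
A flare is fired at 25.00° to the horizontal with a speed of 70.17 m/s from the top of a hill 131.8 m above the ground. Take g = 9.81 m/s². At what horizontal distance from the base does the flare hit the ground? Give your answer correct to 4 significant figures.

Components: v_x = 70.17 cos 25.00° = 63.596 m/s, v_y = 70.17 sin 25.00° = 29.655 m/s.
Vertical: 0 = 131.8 + 29.655 t − ½(9.81) t² ⇒ 4.905 t² − 29.655 t − 131.8 = 0.
t = [29.655 + √(879.42 + 2585.9)] / 9.810 = 9.0236 s.
Horizontal: R = v_x · t = 63.596 × 9.0236 = 573.9 m.

573.9 m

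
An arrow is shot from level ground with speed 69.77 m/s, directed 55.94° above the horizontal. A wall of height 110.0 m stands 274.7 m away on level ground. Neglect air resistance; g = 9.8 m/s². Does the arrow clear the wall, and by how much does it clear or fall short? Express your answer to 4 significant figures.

v_x = 69.77 cos 55.94° = 39.075 m/s; v_y0 = 69.77 sin 55.94° = 57.801 m/s.
Time to reach the wall: t = 274.7 / 39.075 = 7.0301 s.
Height at that point: y = 57.801×7.0301 − 4.900×7.0301² = 164.18 m.
That is 164.18 − 110.0 = 54.18 m above the top of the wall, so the arrow clears it.

Yes — it clears the wall by 54.18 m.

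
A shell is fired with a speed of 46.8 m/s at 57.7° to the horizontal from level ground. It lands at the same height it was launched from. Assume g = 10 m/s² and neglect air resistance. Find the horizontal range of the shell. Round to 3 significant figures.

198 m

Components: v_x = 46.8 cos 57.7° = 25.01 m/s, v_y = 46.8 sin 57.7° = 39.56 m/s.
Time of flight (same landing height): t = 2 v_y / g = 2 × 39.56 / 10 = 7.912 s.
Range: R = v_x · t = 25.01 × 7.912 = 198 m.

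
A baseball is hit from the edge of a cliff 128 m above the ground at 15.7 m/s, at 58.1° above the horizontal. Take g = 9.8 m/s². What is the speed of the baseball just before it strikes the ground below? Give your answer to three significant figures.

52.5 m/s

v_x = 15.7 cos 58.1° = 8.296 m/s is unchanged throughout.
For the vertical component, v_y² = v_y0² + 2 g h = (13.33)² + 2×9.8×128 = 2686, so |v_y| = 51.83 m/s.
Impact speed = √(v_x² + v_y²) = √(68.82 + 2686) = 52.5 m/s.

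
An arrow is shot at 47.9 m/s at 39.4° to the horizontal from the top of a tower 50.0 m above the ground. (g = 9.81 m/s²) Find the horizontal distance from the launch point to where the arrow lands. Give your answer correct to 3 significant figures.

279 m

Components: v_x = 47.9 cos 39.4° = 37.01 m/s, v_y = 47.9 sin 39.4° = 30.40 m/s.
Vertical: 0 = 50.0 + 30.40 t − ½(9.81) t² ⇒ 4.905 t² − 30.40 t − 50.0 = 0.
t = [30.40 + √(924.2 + 981.0)] / 9.810 = 7.548 s.
Horizontal: R = v_x · t = 37.01 × 7.548 = 279 m.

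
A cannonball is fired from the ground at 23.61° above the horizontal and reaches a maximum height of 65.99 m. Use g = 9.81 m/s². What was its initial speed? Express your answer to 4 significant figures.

At maximum height v_y = 0, so (v₀ sin θ)² = 2 g H.
v₀ sin 23.61° = √(2 × 9.81 × 65.99) = 35.982 m/s.
v₀ = 35.982 / sin 23.61° = 35.982 / 0.4005 = 89.84 m/s.

89.84 m/s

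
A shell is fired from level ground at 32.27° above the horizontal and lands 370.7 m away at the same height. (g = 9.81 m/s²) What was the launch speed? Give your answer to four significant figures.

On level ground, R = v₀² sin(2θ) / g, so v₀ = √(R g / sin 2θ).
sin(2 × 32.27°) = 0.9029.
v₀ = √(370.7 × 9.81 / 0.9029) = √4027.7 = 63.46 m/s.

63.46 m/s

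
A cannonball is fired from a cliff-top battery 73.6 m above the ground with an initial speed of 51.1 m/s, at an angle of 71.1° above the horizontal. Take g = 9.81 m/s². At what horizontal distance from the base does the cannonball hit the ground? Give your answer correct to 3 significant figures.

Components: v_x = 51.1 cos 71.1° = 16.55 m/s, v_y = 51.1 sin 71.1° = 48.34 m/s.
Vertical: 0 = 73.6 + 48.34 t − ½(9.81) t² ⇒ 4.905 t² − 48.34 t − 73.6 = 0.
t = [48.34 + √(2337 + 1444)] / 9.810 = 11.20 s.
Horizontal: R = v_x · t = 16.55 × 11.20 = 185 m.

185 m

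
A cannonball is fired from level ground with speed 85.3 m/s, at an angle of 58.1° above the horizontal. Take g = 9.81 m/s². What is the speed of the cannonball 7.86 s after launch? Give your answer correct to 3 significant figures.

v_x = 85.3 cos 58.1° = 45.08 m/s (constant).
v_y(t) = 85.3 sin 58.1° − g t = 72.42 − 9.81 × 7.86 = -4.687 m/s.
Speed = √(v_x² + v_y²) = √(2032 + 21.97) = 45.3 m/s.

45.3 m/s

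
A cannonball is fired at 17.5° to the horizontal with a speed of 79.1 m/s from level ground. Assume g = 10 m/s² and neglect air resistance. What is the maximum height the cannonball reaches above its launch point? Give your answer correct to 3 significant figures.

Vertical component of launch velocity: v_y = 79.1 sin 17.5° = 23.79 m/s.
At the highest point the vertical velocity is zero, so v_y² = 2 g h_max.
h_max = (23.79)² / (2 × 10) = 566.0 / 20.00 = 28.3 m.

28.3 m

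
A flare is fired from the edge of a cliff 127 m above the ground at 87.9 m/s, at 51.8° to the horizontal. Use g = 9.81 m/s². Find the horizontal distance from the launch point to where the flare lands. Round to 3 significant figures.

855 m

Components: v_x = 87.9 cos 51.8° = 54.36 m/s, v_y = 87.9 sin 51.8° = 69.08 m/s.
Vertical: 0 = 127 + 69.08 t − ½(9.81) t² ⇒ 4.905 t² − 69.08 t − 127 = 0.
t = [69.08 + √(4772 + 2492)] / 9.810 = 15.73 s.
Horizontal: R = v_x · t = 54.36 × 15.73 = 855 m.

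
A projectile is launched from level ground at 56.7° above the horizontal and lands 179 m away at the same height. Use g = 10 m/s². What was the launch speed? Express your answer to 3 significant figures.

On level ground, R = v₀² sin(2θ) / g, so v₀ = √(R g / sin 2θ).
sin(2 × 56.7°) = 0.9178.
v₀ = √(179 × 10 / 0.9178) = √1950 = 44.2 m/s.

44.2 m/s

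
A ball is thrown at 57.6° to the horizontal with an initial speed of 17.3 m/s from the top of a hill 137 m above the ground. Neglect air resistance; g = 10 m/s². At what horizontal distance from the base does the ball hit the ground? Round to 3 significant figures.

63.9 m

Components: v_x = 17.3 cos 57.6° = 9.270 m/s, v_y = 17.3 sin 57.6° = 14.61 m/s.
Vertical: 0 = 137 + 14.61 t − ½(10) t² ⇒ 5.000 t² − 14.61 t − 137 = 0.
t = [14.61 + √(213.5 + 2740)] / 10.00 = 6.896 s.
Horizontal: R = v_x · t = 9.270 × 6.896 = 63.9 m.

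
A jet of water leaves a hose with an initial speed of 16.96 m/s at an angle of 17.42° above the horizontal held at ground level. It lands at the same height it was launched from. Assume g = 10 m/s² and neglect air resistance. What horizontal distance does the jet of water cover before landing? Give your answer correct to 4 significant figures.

For level ground, R = v₀² sin(2θ) / g.
sin(2 × 17.42°) = sin 34.840° = 0.5713.
R = (16.96)² × 0.5713 / 10 = 16.43 m.

16.43 m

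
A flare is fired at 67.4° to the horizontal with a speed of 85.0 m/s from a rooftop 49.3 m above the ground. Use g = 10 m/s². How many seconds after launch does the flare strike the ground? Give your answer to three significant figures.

16.3 s

Vertical component: v_y = 85.0 sin 67.4° = 78.47 m/s.
Taking up as positive with launch at y = 49.3 m, landing at y = 0: 0 = 49.3 + 78.47 t − ½(10) t².
Solving 5.000 t² − 78.47 t − 49.3 = 0 gives t = [78.47 + √(78.47² + 4·5.000·49.3)] / 10.00 = 16.3 s.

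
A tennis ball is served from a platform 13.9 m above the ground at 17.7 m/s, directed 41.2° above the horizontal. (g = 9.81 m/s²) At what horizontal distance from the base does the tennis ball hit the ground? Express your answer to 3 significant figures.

43.3 m

Components: v_x = 17.7 cos 41.2° = 13.32 m/s, v_y = 17.7 sin 41.2° = 11.66 m/s.
Vertical: 0 = 13.9 + 11.66 t − ½(9.81) t² ⇒ 4.905 t² − 11.66 t − 13.9 = 0.
t = [11.66 + √(136.0 + 272.7)] / 9.810 = 3.249 s.
Horizontal: R = v_x · t = 13.32 × 3.249 = 43.3 m.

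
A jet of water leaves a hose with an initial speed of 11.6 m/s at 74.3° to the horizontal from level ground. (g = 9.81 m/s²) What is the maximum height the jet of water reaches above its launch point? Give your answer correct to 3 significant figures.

6.36 m

Vertical component of launch velocity: v_y = 11.6 sin 74.3° = 11.17 m/s.
At the highest point the vertical velocity is zero, so v_y² = 2 g h_max.
h_max = (11.17)² / (2 × 9.81) = 124.8 / 19.62 = 6.36 m.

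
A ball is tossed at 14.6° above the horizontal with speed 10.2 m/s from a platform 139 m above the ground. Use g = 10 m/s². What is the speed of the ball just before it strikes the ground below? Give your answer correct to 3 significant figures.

v_x = 10.2 cos 14.6° = 9.871 m/s is unchanged throughout.
For the vertical component, v_y² = v_y0² + 2 g h = (2.571)² + 2×10×139 = 2787, so |v_y| = 52.79 m/s.
Impact speed = √(v_x² + v_y²) = √(97.44 + 2787) = 53.7 m/s.

53.7 m/s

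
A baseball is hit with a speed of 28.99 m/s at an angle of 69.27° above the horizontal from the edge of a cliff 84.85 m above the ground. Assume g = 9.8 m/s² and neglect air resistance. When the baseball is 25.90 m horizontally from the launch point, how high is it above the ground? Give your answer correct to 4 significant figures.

v_x = 28.99 cos 69.27° = 10.261 m/s, v_y0 = 28.99 sin 69.27° = 27.113 m/s.
Time to reach x = 25.90 m: t = x / v_x = 25.90 / 10.261 = 2.5241 s.
y = 84.85 + v_y0 t − ½ g t² = 84.85 + 27.113×2.5241 − 4.900×2.5241² = 122.1 m.

122.1 m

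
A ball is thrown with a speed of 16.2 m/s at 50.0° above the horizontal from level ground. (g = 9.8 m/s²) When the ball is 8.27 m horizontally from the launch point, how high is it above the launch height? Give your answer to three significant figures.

v_x = 16.2 cos 50.0° = 10.41 m/s, v_y0 = 16.2 sin 50.0° = 12.41 m/s.
Time to reach x = 8.27 m: t = x / v_x = 8.27 / 10.41 = 0.7944 s.
y = v_y0 t − ½ g t² = 12.41×0.7944 − 4.900×0.7944² = 6.77 m.

6.77 m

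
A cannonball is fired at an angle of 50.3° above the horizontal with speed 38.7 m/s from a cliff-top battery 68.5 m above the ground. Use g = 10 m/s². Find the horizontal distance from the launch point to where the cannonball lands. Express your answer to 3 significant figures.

Components: v_x = 38.7 cos 50.3° = 24.72 m/s, v_y = 38.7 sin 50.3° = 29.78 m/s.
Vertical: 0 = 68.5 + 29.78 t − ½(10) t² ⇒ 5.000 t² − 29.78 t − 68.5 = 0.
t = [29.78 + √(886.8 + 1370)] / 10.00 = 7.729 s.
Horizontal: R = v_x · t = 24.72 × 7.729 = 191 m.

191 m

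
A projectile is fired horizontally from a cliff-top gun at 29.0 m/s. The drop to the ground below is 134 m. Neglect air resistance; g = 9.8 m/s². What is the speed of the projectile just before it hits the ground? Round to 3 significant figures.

58.9 m/s

Fall time: t = √(2 × 134 / 9.8) = 5.229 s.
At impact: v_x = 29.0 m/s (unchanged), v_y = g t = 9.8 × 5.229 = 51.24 m/s.
Speed = √(v_x² + v_y²) = √(841.0 + 2626) = 58.9 m/s.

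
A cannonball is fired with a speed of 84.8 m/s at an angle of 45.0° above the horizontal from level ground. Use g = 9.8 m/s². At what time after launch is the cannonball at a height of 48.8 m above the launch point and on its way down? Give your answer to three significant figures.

11.4 s

v_y0 = 84.8 sin 45.0° = 59.96 m/s.
Set y = v_y0 t − ½ g t² = 48.8: 4.900 t² − 59.96 t + 48.8 = 0.
t = [59.96 ± √(3595 − 956.5)] / 9.8 = (59.96 ± 51.37) / 9.8, giving t = 0.877 s or t = 11.4 s.
On the way down corresponds to the larger root: t = 11.4 s.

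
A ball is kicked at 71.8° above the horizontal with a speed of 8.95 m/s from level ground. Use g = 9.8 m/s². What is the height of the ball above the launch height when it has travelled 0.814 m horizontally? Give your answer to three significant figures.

2.06 m

v_x = 8.95 cos 71.8° = 2.795 m/s, v_y0 = 8.95 sin 71.8° = 8.502 m/s.
Time to reach x = 0.814 m: t = x / v_x = 0.814 / 2.795 = 0.2912 s.
y = v_y0 t − ½ g t² = 8.502×0.2912 − 4.900×0.2912² = 2.06 m.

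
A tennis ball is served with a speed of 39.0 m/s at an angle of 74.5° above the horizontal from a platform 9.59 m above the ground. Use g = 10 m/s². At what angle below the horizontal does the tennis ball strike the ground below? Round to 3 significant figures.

v_x = 39.0 cos 74.5° = 10.42 m/s.
At impact |v_y| = √(v_y0² + 2 g h) = √(37.58² + 2×10×9.59) = 40.05 m/s.
Angle below horizontal = arctan(|v_y| / v_x) = arctan(40.05 / 10.42) = 75.4°.

75.4°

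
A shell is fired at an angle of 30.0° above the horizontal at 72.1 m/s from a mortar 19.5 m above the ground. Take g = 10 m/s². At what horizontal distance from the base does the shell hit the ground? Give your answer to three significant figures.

482 m

Components: v_x = 72.1 cos 30.0° = 62.44 m/s, v_y = 72.1 sin 30.0° = 36.05 m/s.
Vertical: 0 = 19.5 + 36.05 t − ½(10) t² ⇒ 5.000 t² − 36.05 t − 19.5 = 0.
t = [36.05 + √(1300 + 390.0)] / 10.00 = 7.716 s.
Horizontal: R = v_x · t = 62.44 × 7.716 = 482 m.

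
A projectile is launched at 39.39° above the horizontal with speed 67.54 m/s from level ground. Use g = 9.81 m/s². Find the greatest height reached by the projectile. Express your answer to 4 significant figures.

93.63 m

Vertical component of launch velocity: v_y = 67.54 sin 39.39° = 42.861 m/s.
At the highest point the vertical velocity is zero, so v_y² = 2 g h_max.
h_max = (42.861)² / (2 × 9.81) = 1837.1 / 19.62 = 93.63 m.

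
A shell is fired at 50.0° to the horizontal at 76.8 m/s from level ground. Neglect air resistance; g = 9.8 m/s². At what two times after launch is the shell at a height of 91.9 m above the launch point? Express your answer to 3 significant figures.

v_y0 = 76.8 sin 50.0° = 58.83 m/s.
Set y = v_y0 t − ½ g t² = 91.9: 4.900 t² − 58.83 t + 91.9 = 0.
t = [58.83 ± √(3461 − 1801)] / 9.8 = (58.83 ± 40.74) / 9.8, giving t = 1.85 s or t = 10.2 s.
So the shell is at 91.9 m at t = 1.85 s (rising) and t = 10.2 s (falling).

1.85 s and 10.2 s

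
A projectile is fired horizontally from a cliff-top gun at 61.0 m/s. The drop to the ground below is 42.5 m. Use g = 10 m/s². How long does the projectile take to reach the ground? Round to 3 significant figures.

2.92 s

The horizontal speed doesn't affect the fall. With v_y0 = 0, h = ½ g t².
t = √(2 × 42.5 / 10) = √8.500 = 2.92 s.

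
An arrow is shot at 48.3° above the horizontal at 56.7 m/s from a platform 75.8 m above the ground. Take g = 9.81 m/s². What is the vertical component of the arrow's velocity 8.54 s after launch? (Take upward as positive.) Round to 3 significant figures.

Initial vertical component: v_y0 = 56.7 sin 48.3° = 42.33 m/s.
v_y(t) = v_y0 − g t = 42.33 − 9.81 × 8.54 = -41.4 m/s.

-41.4 m/s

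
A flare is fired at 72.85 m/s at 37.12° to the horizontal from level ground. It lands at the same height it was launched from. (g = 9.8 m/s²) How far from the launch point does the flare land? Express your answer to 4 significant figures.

521.2 m

Components: v_x = 72.85 cos 37.12° = 58.089 m/s, v_y = 72.85 sin 37.12° = 43.964 m/s.
Time of flight (same landing height): t = 2 v_y / g = 2 × 43.964 / 9.8 = 8.9722 s.
Range: R = v_x · t = 58.089 × 8.9722 = 521.2 m.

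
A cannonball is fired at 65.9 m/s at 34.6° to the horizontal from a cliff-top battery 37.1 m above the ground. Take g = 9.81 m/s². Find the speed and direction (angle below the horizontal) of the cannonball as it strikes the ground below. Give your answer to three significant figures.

v_x = 65.9 cos 34.6° = 54.24 m/s (constant).
|v_y| at impact = √((37.42)² + 2×9.81×37.1) = 46.13 m/s.
Speed = √(54.24² + 46.13²) = 71.2 m/s; angle = arctan(46.13/54.24) = 40.4° below horizontal.

71.2 m/s at 40.4° below the horizontal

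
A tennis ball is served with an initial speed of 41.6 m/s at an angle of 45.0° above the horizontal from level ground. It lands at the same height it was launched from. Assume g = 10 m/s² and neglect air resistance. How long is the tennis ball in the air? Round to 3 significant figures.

Vertical component: v_y = 41.6 sin 45.0° = 29.42 m/s.
For a projectile landing at launch height, time of flight is t = 2 v_y / g = 2 × 29.42 / 10 = 5.88 s.

5.88 s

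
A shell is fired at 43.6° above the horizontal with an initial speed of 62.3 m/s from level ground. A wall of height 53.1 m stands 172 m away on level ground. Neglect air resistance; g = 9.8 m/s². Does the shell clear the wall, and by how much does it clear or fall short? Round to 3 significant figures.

Yes — it clears the wall by 39.5 m.

v_x = 62.3 cos 43.6° = 45.12 m/s; v_y0 = 62.3 sin 43.6° = 42.96 m/s.
Time to reach the wall: t = 172 / 45.12 = 3.812 s.
Height at that point: y = 42.96×3.812 − 4.900×3.812² = 92.56 m.
That is 92.56 − 53.1 = 39.5 m above the top of the wall, so the shell clears it.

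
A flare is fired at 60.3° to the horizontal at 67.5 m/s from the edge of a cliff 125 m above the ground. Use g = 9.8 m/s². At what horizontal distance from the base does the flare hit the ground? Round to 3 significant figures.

462 m

Components: v_x = 67.5 cos 60.3° = 33.44 m/s, v_y = 67.5 sin 60.3° = 58.63 m/s.
Vertical: 0 = 125 + 58.63 t − ½(9.8) t² ⇒ 4.900 t² − 58.63 t − 125 = 0.
t = [58.63 + √(3437 + 2450)] / 9.800 = 13.81 s.
Horizontal: R = v_x · t = 33.44 × 13.81 = 462 m.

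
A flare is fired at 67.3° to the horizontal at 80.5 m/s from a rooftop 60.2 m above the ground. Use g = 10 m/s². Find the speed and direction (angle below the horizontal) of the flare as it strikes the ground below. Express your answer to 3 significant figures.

87.7 m/s at 69.2° below the horizontal

v_x = 80.5 cos 67.3° = 31.07 m/s (constant).
|v_y| at impact = √((74.26)² + 2×10×60.2) = 81.97 m/s.
Speed = √(31.07² + 81.97²) = 87.7 m/s; angle = arctan(81.97/31.07) = 69.2° below horizontal.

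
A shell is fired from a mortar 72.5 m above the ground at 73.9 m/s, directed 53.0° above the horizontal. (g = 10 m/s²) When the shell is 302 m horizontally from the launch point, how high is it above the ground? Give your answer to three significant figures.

243 m

v_x = 73.9 cos 53.0° = 44.47 m/s, v_y0 = 73.9 sin 53.0° = 59.02 m/s.
Time to reach x = 302 m: t = x / v_x = 302 / 44.47 = 6.791 s.
y = 72.5 + v_y0 t − ½ g t² = 72.5 + 59.02×6.791 − 5.000×6.791² = 243 m.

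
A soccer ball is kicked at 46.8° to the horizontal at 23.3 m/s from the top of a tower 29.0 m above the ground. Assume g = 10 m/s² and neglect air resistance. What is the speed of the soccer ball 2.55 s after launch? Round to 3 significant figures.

v_x = 23.3 cos 46.8° = 15.95 m/s (constant).
v_y(t) = 23.3 sin 46.8° − g t = 16.98 − 10 × 2.55 = -8.520 m/s.
Speed = √(v_x² + v_y²) = √(254.4 + 72.59) = 18.1 m/s.

18.1 m/s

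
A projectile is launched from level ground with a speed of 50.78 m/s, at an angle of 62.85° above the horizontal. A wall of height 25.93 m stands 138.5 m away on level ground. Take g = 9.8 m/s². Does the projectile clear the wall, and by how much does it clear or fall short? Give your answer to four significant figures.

Yes — it clears the wall by 69.09 m.

v_x = 50.78 cos 62.85° = 23.172 m/s; v_y0 = 50.78 sin 62.85° = 45.185 m/s.
Time to reach the wall: t = 138.5 / 23.172 = 5.9770 s.
Height at that point: y = 45.185×5.9770 − 4.900×5.9770² = 95.021 m.
That is 95.021 − 25.93 = 69.09 m above the top of the wall, so the projectile clears it.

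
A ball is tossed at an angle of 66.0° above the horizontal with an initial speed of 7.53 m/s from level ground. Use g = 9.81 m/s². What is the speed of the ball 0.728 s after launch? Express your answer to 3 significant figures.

v_x = 7.53 cos 66.0° = 3.063 m/s (constant).
v_y(t) = 7.53 sin 66.0° − g t = 6.879 − 9.81 × 0.728 = -0.2627 m/s.
Speed = √(v_x² + v_y²) = √(9.382 + 0.06901) = 3.07 m/s.

3.07 m/s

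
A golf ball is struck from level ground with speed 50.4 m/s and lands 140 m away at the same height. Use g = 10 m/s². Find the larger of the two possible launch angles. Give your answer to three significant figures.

Level-ground range: R = v₀² sin(2θ)/g ⇒ sin 2θ = R g / v₀² = 140×10/50.4² = 0.5511.
2θ = arcsin(0.5511) = 33.44° or 180° − 33.44° = 146.56°.
So θ = 16.7° or θ = 73.3°.

73.3°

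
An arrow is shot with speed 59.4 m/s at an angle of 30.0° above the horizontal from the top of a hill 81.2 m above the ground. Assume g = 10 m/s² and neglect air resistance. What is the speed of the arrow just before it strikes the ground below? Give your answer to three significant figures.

v_x = 59.4 cos 30.0° = 51.44 m/s is unchanged throughout.
For the vertical component, v_y² = v_y0² + 2 g h = (29.70)² + 2×10×81.2 = 2506, so |v_y| = 50.06 m/s.
Impact speed = √(v_x² + v_y²) = √(2646 + 2506) = 71.8 m/s.

71.8 m/s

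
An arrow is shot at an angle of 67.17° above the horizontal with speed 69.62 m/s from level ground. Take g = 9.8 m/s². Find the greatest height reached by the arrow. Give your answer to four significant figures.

210.1 m

Vertical component of launch velocity: v_y = 69.62 sin 67.17° = 64.166 m/s.
At the highest point the vertical velocity is zero, so v_y² = 2 g h_max.
h_max = (64.166)² / (2 × 9.8) = 4117.3 / 19.60 = 210.1 m.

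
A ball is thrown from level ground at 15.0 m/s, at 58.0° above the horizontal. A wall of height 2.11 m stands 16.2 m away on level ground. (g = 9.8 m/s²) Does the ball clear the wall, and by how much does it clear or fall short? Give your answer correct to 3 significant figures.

v_x = 15.0 cos 58.0° = 7.949 m/s; v_y0 = 15.0 sin 58.0° = 12.72 m/s.
Time to reach the wall: t = 16.2 / 7.949 = 2.038 s.
Height at that point: y = 12.72×2.038 − 4.900×2.038² = 5.571 m.
That is 5.571 − 2.11 = 3.46 m above the top of the wall, so the ball clears it.

Yes — it clears the wall by 3.46 m.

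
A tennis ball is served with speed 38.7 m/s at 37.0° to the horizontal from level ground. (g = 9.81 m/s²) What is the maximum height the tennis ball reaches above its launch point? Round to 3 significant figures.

27.6 m

Vertical component of launch velocity: v_y = 38.7 sin 37.0° = 23.29 m/s.
At the highest point the vertical velocity is zero, so v_y² = 2 g h_max.
h_max = (23.29)² / (2 × 9.81) = 542.4 / 19.62 = 27.6 m.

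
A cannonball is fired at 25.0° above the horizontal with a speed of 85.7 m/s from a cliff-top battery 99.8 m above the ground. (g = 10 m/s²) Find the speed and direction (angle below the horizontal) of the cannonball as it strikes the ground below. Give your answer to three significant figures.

v_x = 85.7 cos 25.0° = 77.67 m/s (constant).
|v_y| at impact = √((36.22)² + 2×10×99.8) = 57.51 m/s.
Speed = √(77.67² + 57.51²) = 96.6 m/s; angle = arctan(57.51/77.67) = 36.5° below horizontal.

96.6 m/s at 36.5° below the horizontal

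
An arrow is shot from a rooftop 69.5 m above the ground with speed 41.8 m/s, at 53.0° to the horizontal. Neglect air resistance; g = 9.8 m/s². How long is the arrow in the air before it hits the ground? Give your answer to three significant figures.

8.48 s

Vertical component: v_y = 41.8 sin 53.0° = 33.38 m/s.
Taking up as positive with launch at y = 69.5 m, landing at y = 0: 0 = 69.5 + 33.38 t − ½(9.8) t².
Solving 4.900 t² − 33.38 t − 69.5 = 0 gives t = [33.38 + √(33.38² + 4·4.900·69.5)] / 9.800 = 8.48 s.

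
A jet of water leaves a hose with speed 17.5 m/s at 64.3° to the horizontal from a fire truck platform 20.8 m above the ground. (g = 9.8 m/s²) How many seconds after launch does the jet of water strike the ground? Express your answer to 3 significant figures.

4.22 s

Vertical component: v_y = 17.5 sin 64.3° = 15.77 m/s.
Taking up as positive with launch at y = 20.8 m, landing at y = 0: 0 = 20.8 + 15.77 t − ½(9.8) t².
Solving 4.900 t² − 15.77 t − 20.8 = 0 gives t = [15.77 + √(15.77² + 4·4.900·20.8)] / 9.800 = 4.22 s.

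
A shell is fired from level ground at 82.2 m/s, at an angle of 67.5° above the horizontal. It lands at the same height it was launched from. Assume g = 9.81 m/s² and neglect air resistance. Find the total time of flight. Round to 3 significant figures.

Vertical component: v_y = 82.2 sin 67.5° = 75.94 m/s.
For a projectile landing at launch height, time of flight is t = 2 v_y / g = 2 × 75.94 / 9.81 = 15.5 s.

15.5 s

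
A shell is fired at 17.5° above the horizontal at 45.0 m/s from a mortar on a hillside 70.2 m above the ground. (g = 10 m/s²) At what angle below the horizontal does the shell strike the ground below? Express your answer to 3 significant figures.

v_x = 45.0 cos 17.5° = 42.92 m/s.
At impact |v_y| = √(v_y0² + 2 g h) = √(13.53² + 2×10×70.2) = 39.84 m/s.
Angle below horizontal = arctan(|v_y| / v_x) = arctan(39.84 / 42.92) = 42.9°.

42.9°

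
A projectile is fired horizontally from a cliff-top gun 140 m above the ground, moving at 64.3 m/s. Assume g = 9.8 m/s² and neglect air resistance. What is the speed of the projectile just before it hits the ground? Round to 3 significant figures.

82.9 m/s

Fall time: t = √(2 × 140 / 9.8) = 5.345 s.
At impact: v_x = 64.3 m/s (unchanged), v_y = g t = 9.8 × 5.345 = 52.38 m/s.
Speed = √(v_x² + v_y²) = √(4134 + 2744) = 82.9 m/s.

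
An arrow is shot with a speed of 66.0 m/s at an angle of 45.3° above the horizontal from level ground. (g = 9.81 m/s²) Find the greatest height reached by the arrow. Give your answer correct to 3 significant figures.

Vertical component of launch velocity: v_y = 66.0 sin 45.3° = 46.91 m/s.
At the highest point the vertical velocity is zero, so v_y² = 2 g h_max.
h_max = (46.91)² / (2 × 9.81) = 2201 / 19.62 = 112 m.

112 m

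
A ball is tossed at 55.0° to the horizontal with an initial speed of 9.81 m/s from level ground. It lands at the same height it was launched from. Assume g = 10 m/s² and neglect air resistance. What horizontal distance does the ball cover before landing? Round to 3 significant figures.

Components: v_x = 9.81 cos 55.0° = 5.627 m/s, v_y = 9.81 sin 55.0° = 8.036 m/s.
Time of flight (same landing height): t = 2 v_y / g = 2 × 8.036 / 10 = 1.607 s.
Range: R = v_x · t = 5.627 × 1.607 = 9.04 m.

9.04 m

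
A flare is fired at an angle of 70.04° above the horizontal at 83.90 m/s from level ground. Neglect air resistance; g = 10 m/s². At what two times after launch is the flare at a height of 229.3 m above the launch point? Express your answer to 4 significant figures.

v_y0 = 83.90 sin 70.04° = 78.860 m/s.
Set y = v_y0 t − ½ g t² = 229.3: 5.000 t² − 78.860 t + 229.3 = 0.
t = [78.860 ± √(6218.9 − 4586.0)] / 10 = (78.860 ± 40.409) / 10, giving t = 3.845 s or t = 11.93 s.
So the flare is at 229.3 m at t = 3.845 s (rising) and t = 11.93 s (falling).

3.845 s and 11.93 s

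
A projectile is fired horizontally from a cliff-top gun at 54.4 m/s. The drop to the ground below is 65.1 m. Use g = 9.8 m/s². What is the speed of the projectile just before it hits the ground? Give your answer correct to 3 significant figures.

65.1 m/s

Fall time: t = √(2 × 65.1 / 9.8) = 3.645 s.
At impact: v_x = 54.4 m/s (unchanged), v_y = g t = 9.8 × 3.645 = 35.72 m/s.
Speed = √(v_x² + v_y²) = √(2959 + 1276) = 65.1 m/s.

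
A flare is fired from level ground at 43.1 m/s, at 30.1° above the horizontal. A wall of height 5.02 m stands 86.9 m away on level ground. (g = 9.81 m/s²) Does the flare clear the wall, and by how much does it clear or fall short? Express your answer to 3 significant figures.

Yes — it clears the wall by 18.7 m.

v_x = 43.1 cos 30.1° = 37.29 m/s; v_y0 = 43.1 sin 30.1° = 21.62 m/s.
Time to reach the wall: t = 86.9 / 37.29 = 2.330 s.
Height at that point: y = 21.62×2.330 − 4.905×2.330² = 23.75 m.
That is 23.75 − 5.02 = 18.7 m above the top of the wall, so the flare clears it.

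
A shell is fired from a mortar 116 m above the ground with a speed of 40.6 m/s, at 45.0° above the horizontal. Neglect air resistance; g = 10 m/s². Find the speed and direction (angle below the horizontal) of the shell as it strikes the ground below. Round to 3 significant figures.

v_x = 40.6 cos 45.0° = 28.71 m/s (constant).
|v_y| at impact = √((28.71)² + 2×10×116) = 56.07 m/s.
Speed = √(28.71² + 56.07²) = 63.0 m/s; angle = arctan(56.07/28.71) = 62.9° below horizontal.

63.0 m/s at 62.9° below the horizontal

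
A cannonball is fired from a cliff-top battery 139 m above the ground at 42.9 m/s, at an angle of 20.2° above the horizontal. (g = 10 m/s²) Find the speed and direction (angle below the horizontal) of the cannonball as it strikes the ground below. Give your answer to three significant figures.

68.0 m/s at 53.7° below the horizontal

v_x = 42.9 cos 20.2° = 40.26 m/s (constant).
|v_y| at impact = √((14.81)² + 2×10×139) = 54.77 m/s.
Speed = √(40.26² + 54.77²) = 68.0 m/s; angle = arctan(54.77/40.26) = 53.7° below horizontal.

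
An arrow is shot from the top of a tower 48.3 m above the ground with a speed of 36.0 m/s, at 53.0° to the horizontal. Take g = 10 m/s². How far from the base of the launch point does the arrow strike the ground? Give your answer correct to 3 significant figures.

Components: v_x = 36.0 cos 53.0° = 21.67 m/s, v_y = 36.0 sin 53.0° = 28.75 m/s.
Vertical: 0 = 48.3 + 28.75 t − ½(10) t² ⇒ 5.000 t² − 28.75 t − 48.3 = 0.
t = [28.75 + √(826.6 + 966.0)] / 10.00 = 7.109 s.
Horizontal: R = v_x · t = 21.67 × 7.109 = 154 m.

154 m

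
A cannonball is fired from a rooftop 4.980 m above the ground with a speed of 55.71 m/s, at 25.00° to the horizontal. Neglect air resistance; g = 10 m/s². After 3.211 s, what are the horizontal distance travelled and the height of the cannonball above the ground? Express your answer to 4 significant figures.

v_x = 55.71 cos 25.00° = 50.490 m/s; v_y0 = 55.71 sin 25.00° = 23.544 m/s.
x = v_x t = 50.490 × 3.211 = 162.1 m.
y = 4.980 + v_y0 t − ½ g t² = 29.03 m.

x = 162.1 m, y = 29.03 m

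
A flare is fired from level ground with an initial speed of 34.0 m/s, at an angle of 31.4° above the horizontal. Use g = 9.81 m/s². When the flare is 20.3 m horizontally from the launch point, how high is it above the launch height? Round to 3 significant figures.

v_x = 34.0 cos 31.4° = 29.02 m/s, v_y0 = 34.0 sin 31.4° = 17.71 m/s.
Time to reach x = 20.3 m: t = x / v_x = 20.3 / 29.02 = 0.6995 s.
y = v_y0 t − ½ g t² = 17.71×0.6995 − 4.905×0.6995² = 9.99 m.

9.99 m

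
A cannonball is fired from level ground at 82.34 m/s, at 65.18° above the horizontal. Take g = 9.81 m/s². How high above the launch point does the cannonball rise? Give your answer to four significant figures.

Vertical component of launch velocity: v_y = 82.34 sin 65.18° = 74.734 m/s.
At the highest point the vertical velocity is zero, so v_y² = 2 g h_max.
h_max = (74.734)² / (2 × 9.81) = 5585.2 / 19.62 = 284.7 m.

284.7 m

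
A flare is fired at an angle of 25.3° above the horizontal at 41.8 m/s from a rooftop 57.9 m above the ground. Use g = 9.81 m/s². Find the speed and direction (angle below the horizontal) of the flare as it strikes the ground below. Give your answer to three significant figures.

v_x = 41.8 cos 25.3° = 37.79 m/s (constant).
|v_y| at impact = √((17.86)² + 2×9.81×57.9) = 38.14 m/s.
Speed = √(37.79² + 38.14²) = 53.7 m/s; angle = arctan(38.14/37.79) = 45.3° below horizontal.

53.7 m/s at 45.3° below the horizontal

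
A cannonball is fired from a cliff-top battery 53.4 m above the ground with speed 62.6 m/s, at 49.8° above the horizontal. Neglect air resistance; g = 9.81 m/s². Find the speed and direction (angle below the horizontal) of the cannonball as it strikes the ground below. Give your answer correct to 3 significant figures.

v_x = 62.6 cos 49.8° = 40.41 m/s (constant).
|v_y| at impact = √((47.81)² + 2×9.81×53.4) = 57.74 m/s.
Speed = √(40.41² + 57.74²) = 70.5 m/s; angle = arctan(57.74/40.41) = 55.0° below horizontal.

70.5 m/s at 55.0° below the horizontal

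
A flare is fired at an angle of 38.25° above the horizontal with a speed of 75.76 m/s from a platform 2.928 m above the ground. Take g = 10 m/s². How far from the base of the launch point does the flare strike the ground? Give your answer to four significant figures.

561.8 m

Components: v_x = 75.76 cos 38.25° = 59.496 m/s, v_y = 75.76 sin 38.25° = 46.903 m/s.
Vertical: 0 = 2.928 + 46.903 t − ½(10) t² ⇒ 5.000 t² − 46.903 t − 2.928 = 0.
t = [46.903 + √(2199.9 + 58.560)] / 10.00 = 9.4426 s.
Horizontal: R = v_x · t = 59.496 × 9.4426 = 561.8 m.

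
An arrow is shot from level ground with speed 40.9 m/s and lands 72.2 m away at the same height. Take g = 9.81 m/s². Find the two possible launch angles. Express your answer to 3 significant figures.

12.5° and 77.5°

Level-ground range: R = v₀² sin(2θ)/g ⇒ sin 2θ = R g / v₀² = 72.2×9.81/40.9² = 0.4234.
2θ = arcsin(0.4234) = 25.05° or 180° − 25.05° = 154.95°.
So θ = 12.5° or θ = 77.5°.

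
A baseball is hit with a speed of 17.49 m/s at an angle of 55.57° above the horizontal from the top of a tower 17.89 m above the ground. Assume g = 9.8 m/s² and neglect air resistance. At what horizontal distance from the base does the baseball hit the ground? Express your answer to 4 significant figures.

38.41 m

Components: v_x = 17.49 cos 55.57° = 9.8888 m/s, v_y = 17.49 sin 55.57° = 14.426 m/s.
Vertical: 0 = 17.89 + 14.426 t − ½(9.8) t² ⇒ 4.900 t² − 14.426 t − 17.89 = 0.
t = [14.426 + √(208.11 + 350.64)] / 9.800 = 3.8841 s.
Horizontal: R = v_x · t = 9.8888 × 3.8841 = 38.41 m.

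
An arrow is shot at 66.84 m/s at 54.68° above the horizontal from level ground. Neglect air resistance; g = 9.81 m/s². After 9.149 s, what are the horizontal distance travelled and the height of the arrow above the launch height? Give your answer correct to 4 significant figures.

x = 353.5 m, y = 88.39 m

v_x = 66.84 cos 54.68° = 38.643 m/s; v_y0 = 66.84 sin 54.68° = 54.537 m/s.
x = v_x t = 38.643 × 9.149 = 353.5 m.
y = v_y0 t − ½ g t² = 54.537×9.149 − 4.905×9.149² = 88.39 m.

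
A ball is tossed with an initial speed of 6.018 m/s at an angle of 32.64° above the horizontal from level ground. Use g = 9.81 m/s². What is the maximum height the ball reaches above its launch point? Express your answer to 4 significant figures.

0.5370 m

Vertical component of launch velocity: v_y = 6.018 sin 32.64° = 3.2459 m/s.
At the highest point the vertical velocity is zero, so v_y² = 2 g h_max.
h_max = (3.2459)² / (2 × 9.81) = 10.536 / 19.62 = 0.5370 m.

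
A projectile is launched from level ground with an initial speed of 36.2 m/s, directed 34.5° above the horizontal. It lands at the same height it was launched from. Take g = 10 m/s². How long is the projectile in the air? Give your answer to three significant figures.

4.10 s

Vertical component: v_y = 36.2 sin 34.5° = 20.50 m/s.
For a projectile landing at launch height, time of flight is t = 2 v_y / g = 2 × 20.50 / 10 = 4.10 s.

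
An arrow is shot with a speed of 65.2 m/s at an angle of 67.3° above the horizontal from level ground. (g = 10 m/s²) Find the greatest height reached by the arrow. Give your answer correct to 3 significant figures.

181 m

Vertical component of launch velocity: v_y = 65.2 sin 67.3° = 60.15 m/s.
At the highest point the vertical velocity is zero, so v_y² = 2 g h_max.
h_max = (60.15)² / (2 × 10) = 3618 / 20.00 = 181 m.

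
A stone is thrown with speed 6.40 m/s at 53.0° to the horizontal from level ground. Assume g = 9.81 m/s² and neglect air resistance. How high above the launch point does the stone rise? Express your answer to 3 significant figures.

1.33 m

Vertical component of launch velocity: v_y = 6.40 sin 53.0° = 5.111 m/s.
At the highest point the vertical velocity is zero, so v_y² = 2 g h_max.
h_max = (5.111)² / (2 × 9.81) = 26.12 / 19.62 = 1.33 m.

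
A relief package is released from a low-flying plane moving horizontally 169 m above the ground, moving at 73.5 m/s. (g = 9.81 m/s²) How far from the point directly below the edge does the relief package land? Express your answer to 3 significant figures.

Initial vertical velocity is zero, so the fall time comes from h = ½ g t²: t = √(2 × 169 / 9.81) = 5.870 s.
Horizontal motion is uniform at 73.5 m/s, so x = 73.5 × 5.870 = 431 m.

431 m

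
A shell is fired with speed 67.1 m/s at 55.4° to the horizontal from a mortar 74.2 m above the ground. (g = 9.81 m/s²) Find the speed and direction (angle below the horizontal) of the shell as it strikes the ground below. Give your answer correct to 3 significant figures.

77.2 m/s at 60.4° below the horizontal

v_x = 67.1 cos 55.4° = 38.10 m/s (constant).
|v_y| at impact = √((55.23)² + 2×9.81×74.2) = 67.13 m/s.
Speed = √(38.10² + 67.13²) = 77.2 m/s; angle = arctan(67.13/38.10) = 60.4° below horizontal.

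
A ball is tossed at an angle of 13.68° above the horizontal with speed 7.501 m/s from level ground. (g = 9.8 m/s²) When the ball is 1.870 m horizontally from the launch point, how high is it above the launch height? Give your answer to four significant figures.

v_x = 7.501 cos 13.68° = 7.2882 m/s, v_y0 = 7.501 sin 13.68° = 1.7740 m/s.
Time to reach x = 1.870 m: t = x / v_x = 1.870 / 7.2882 = 0.25658 s.
y = v_y0 t − ½ g t² = 1.7740×0.25658 − 4.900×0.25658² = 0.1326 m.

0.1326 m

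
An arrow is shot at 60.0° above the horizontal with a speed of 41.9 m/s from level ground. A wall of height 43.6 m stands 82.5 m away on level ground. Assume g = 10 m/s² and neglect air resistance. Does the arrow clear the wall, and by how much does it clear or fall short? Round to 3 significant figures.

v_x = 41.9 cos 60.0° = 20.95 m/s; v_y0 = 41.9 sin 60.0° = 36.29 m/s.
Time to reach the wall: t = 82.5 / 20.95 = 3.938 s.
Height at that point: y = 36.29×3.938 − 5.000×3.938² = 65.37 m.
That is 65.37 − 43.6 = 21.8 m above the top of the wall, so the arrow clears it.

Yes — it clears the wall by 21.8 m.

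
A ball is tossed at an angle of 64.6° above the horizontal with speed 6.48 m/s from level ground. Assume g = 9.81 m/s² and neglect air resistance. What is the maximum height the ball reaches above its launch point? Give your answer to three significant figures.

Vertical component of launch velocity: v_y = 6.48 sin 64.6° = 5.854 m/s.
At the highest point the vertical velocity is zero, so v_y² = 2 g h_max.
h_max = (5.854)² / (2 × 9.81) = 34.27 / 19.62 = 1.75 m.

1.75 m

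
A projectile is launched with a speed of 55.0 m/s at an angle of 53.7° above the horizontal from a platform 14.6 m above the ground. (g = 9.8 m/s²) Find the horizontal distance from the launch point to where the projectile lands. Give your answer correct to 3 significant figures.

305 m

Components: v_x = 55.0 cos 53.7° = 32.56 m/s, v_y = 55.0 sin 53.7° = 44.33 m/s.
Vertical: 0 = 14.6 + 44.33 t − ½(9.8) t² ⇒ 4.900 t² − 44.33 t − 14.6 = 0.
t = [44.33 + √(1965 + 286.2)] / 9.800 = 9.365 s.
Horizontal: R = v_x · t = 32.56 × 9.365 = 305 m.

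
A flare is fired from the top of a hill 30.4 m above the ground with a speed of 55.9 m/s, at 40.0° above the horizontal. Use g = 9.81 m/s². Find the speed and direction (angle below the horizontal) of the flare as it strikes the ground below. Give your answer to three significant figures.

61.0 m/s at 45.4° below the horizontal

v_x = 55.9 cos 40.0° = 42.82 m/s (constant).
|v_y| at impact = √((35.93)² + 2×9.81×30.4) = 43.44 m/s.
Speed = √(42.82² + 43.44²) = 61.0 m/s; angle = arctan(43.44/42.82) = 45.4° below horizontal.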